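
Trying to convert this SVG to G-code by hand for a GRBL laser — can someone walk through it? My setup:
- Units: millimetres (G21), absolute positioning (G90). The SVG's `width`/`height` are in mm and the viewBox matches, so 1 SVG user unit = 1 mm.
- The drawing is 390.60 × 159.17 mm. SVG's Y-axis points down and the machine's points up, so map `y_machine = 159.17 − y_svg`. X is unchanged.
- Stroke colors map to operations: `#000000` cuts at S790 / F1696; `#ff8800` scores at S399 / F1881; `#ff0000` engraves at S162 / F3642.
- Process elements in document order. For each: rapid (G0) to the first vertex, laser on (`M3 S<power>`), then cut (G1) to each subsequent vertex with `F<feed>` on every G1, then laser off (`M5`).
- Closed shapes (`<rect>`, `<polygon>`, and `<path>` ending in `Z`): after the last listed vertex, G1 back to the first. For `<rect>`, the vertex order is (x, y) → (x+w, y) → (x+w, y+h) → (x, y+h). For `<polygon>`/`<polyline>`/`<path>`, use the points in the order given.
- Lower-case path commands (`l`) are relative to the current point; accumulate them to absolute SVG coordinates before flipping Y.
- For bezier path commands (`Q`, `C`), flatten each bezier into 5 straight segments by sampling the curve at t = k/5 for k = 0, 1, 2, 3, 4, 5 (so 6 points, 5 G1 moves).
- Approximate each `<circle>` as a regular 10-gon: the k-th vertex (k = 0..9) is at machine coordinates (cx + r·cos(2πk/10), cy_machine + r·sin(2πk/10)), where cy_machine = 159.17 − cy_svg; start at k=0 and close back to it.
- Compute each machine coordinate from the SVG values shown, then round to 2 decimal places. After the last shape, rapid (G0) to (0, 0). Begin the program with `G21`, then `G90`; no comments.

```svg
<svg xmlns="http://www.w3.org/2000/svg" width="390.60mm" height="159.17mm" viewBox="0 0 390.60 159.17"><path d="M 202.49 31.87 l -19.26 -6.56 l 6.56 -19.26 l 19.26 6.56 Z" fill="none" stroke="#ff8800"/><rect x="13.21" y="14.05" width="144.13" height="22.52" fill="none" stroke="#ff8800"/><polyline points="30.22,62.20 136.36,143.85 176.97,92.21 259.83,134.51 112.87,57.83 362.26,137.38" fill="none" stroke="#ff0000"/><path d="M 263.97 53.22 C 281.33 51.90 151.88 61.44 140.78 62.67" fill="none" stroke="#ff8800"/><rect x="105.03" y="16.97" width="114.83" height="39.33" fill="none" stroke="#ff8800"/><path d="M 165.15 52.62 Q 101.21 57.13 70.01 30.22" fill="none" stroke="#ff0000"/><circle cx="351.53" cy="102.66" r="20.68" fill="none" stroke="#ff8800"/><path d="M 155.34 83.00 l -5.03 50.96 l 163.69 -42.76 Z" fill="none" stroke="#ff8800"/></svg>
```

G21
G90
G0 X202.49 Y127.30
M3 S399
G1 X183.23 Y133.86 F1881
G1 X189.79 Y153.12 F1881
G1 X209.05 Y146.56 F1881
G1 X202.49 Y127.30 F1881
M5
G0 X13.21 Y145.12
M3 S399
G1 X157.34 Y145.12 F1881
G1 X157.34 Y122.60 F1881
G1 X13.21 Y122.60 F1881
G1 X13.21 Y145.12 F1881
M5
G0 X30.22 Y96.97
M3 S162
G1 X136.36 Y15.32 F3642
G1 X176.97 Y66.96 F3642
G1 X259.83 Y24.66 F3642
G1 X112.87 Y101.34 F3642
G1 X362.26 Y21.79 F3642
M5
G0 X263.97 Y105.95
M3 S399
G1 X258.89 Y105.59 F1881
G1 X231.30 Y103.55 F1881
G1 X193.94 Y100.74 F1881
G1 X159.52 Y98.08 F1881
G1 X140.78 Y96.50 F1881
M5
G0 X105.03 Y142.20
M3 S399
G1 X219.86 Y142.20 F1881
G1 X219.86 Y102.87 F1881
G1 X105.03 Y102.87 F1881
G1 X105.03 Y142.20 F1881
M5
G0 X165.15 Y106.55
M3 S162
G1 X140.88 Y106.00 F3642
G1 X119.24 Y107.97 F3642
G1 X100.21 Y112.45 F3642
G1 X83.80 Y119.44 F3642
G1 X70.01 Y128.95 F3642
M5
G0 X372.21 Y56.51
M3 S399
G1 X368.26 Y68.67 F1881
G1 X357.92 Y76.18 F1881
G1 X345.14 Y76.18 F1881
G1 X334.80 Y68.67 F1881
G1 X330.85 Y56.51 F1881
G1 X334.80 Y44.35 F1881
G1 X345.14 Y36.84 F1881
G1 X357.92 Y36.84 F1881
G1 X368.26 Y44.35 F1881
G1 X372.21 Y56.51 F1881
M5
G0 X155.34 Y76.17
M3 S399
G1 X150.31 Y25.21 F1881
G1 X314.00 Y67.97 F1881
G1 X155.34 Y76.17 F1881
M5
G0 X0.00 Y0.00

viewBox `0 0 390.60 159.17` with mm width/height → 1 unit = 1 mm. Flip: y_m = 159.17 − y_svg.

**Shape 1** — `<path>` regular polygon, stroke `#ff8800` → score (S399, F1881). Machine vertices: (202.49,127.30) → (183.23,133.86) → (189.79,153.12) → (209.05,146.56) → (202.49,127.30). Closed: final G1 returns to the first vertex.

**Shape 2** — `<rect>` rectangle, stroke `#ff8800` → score (S399, F1881). Machine vertices: (13.21,145.12) → (157.34,145.12) → (157.34,122.60) → (13.21,122.60) → (13.21,145.12). Closed: final G1 returns to the first vertex.

**Shape 3** — `<polyline>` open polyline, stroke `#ff0000` → engrave (S162, F3642). Machine vertices: (30.22,96.97) → (136.36,15.32) → (176.97,66.96) → (259.83,24.66) → (112.87,101.34) → (362.26,21.79). Open path.

**Shape 4** — `<path>` cubic bezier, stroke `#ff8800` → score (S399, F1881). Control points (SVG): P0=(263.97,53.22), P1=(281.33,51.90), P2=(151.88,61.44), P3=(140.78,62.67); sampled at t=k/5. Machine vertices: (263.97,105.95) → (258.89,105.59) → (231.30,103.55) → (193.94,100.74) → (159.52,98.08) → (140.78,96.50). Open path.

**Shape 5** — `<rect>` rectangle, stroke `#ff8800` → score (S399, F1881). Machine vertices: (105.03,142.20) → (219.86,142.20) → (219.86,102.87) → (105.03,102.87) → (105.03,142.20). Closed: final G1 returns to the first vertex.

**Shape 6** — `<path>` quadratic bezier, stroke `#ff0000` → engrave (S162, F3642). Control points (SVG): P0=(165.15,52.62), P1=(101.21,57.13), P2=(70.01,30.22); sampled at t=k/5. Machine vertices: (165.15,106.55) → (140.88,106.00) → (119.24,107.97) → (100.21,112.45) → (83.80,119.44) → (70.01,128.95). Open path.

**Shape 7** — `<circle>` circle, stroke `#ff8800` → score (S399, F1881). Machine vertices: (372.21,56.51) → (368.26,68.67) → (357.92,76.18) → (345.14,76.18) → (334.80,68.67) → (330.85,56.51) → (334.80,44.35) → (345.14,36.84) → (357.92,36.84) → (368.26,44.35) → (372.21,56.51). Closed: final G1 returns to the first vertex.

**Shape 8** — `<path>` closed polygon, stroke `#ff8800` → score (S399, F1881). Machine vertices: (155.34,76.17) → (150.31,25.21) → (314.00,67.97) → (155.34,76.17). Closed: final G1 returns to the first vertex.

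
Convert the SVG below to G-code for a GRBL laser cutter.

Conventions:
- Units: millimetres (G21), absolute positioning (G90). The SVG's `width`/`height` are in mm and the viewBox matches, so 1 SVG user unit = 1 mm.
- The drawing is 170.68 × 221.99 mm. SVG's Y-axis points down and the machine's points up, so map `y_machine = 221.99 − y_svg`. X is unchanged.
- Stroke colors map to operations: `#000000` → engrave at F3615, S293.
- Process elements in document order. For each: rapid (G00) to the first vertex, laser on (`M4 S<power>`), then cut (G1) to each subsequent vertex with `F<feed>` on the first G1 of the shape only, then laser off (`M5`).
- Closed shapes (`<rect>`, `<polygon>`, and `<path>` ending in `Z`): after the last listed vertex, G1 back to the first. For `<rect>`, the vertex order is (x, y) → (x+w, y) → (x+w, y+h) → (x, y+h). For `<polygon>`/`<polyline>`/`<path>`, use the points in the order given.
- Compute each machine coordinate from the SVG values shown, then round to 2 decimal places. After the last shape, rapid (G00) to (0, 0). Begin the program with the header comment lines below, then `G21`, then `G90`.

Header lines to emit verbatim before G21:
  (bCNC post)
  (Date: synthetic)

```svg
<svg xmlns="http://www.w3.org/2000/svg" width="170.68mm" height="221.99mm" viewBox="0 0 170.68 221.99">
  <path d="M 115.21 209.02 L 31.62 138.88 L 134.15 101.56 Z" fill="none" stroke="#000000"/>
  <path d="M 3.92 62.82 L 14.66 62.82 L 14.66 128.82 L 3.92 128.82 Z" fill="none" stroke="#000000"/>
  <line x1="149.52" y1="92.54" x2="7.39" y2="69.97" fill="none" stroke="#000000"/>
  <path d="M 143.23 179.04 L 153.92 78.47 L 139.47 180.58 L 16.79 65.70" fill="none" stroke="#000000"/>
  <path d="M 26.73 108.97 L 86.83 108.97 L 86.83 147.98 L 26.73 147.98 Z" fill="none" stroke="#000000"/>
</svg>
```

(bCNC post)
(Date: synthetic)
G21
G90
G00 X115.21 Y12.97
M4 S293
G1 X31.62 Y83.11 F3615
G1 X134.15 Y120.43
G1 X115.21 Y12.97
M5
G00 X3.92 Y159.17
M4 S293
G1 X14.66 Y159.17 F3615
G1 X14.66 Y93.17
G1 X3.92 Y93.17
G1 X3.92 Y159.17
M5
G00 X149.52 Y129.45
M4 S293
G1 X7.39 Y152.02 F3615
M5
G00 X143.23 Y42.95
M4 S293
G1 X153.92 Y143.52 F3615
G1 X139.47 Y41.41
G1 X16.79 Y156.29
M5
G00 X26.73 Y113.02
M4 S293
G1 X86.83 Y113.02 F3615
G1 X86.83 Y74.01
G1 X26.73 Y74.01
G1 X26.73 Y113.02
M5
G00 X0.00 Y0.00

viewBox `0 0 170.68 221.99` with mm width/height → 1 unit = 1 mm. Flip: y_m = 221.99 − y_svg.

**Shape 1** — `<path>` regular polygon, stroke `#000000` → engrave (S293, F3615). Machine vertices: (115.21,12.97) → (31.62,83.11) → (134.15,120.43) → (115.21,12.97). Closed: final G1 returns to the first vertex.

**Shape 2** — `<path>` rectangle, stroke `#000000` → engrave (S293, F3615). Machine vertices: (3.92,159.17) → (14.66,159.17) → (14.66,93.17) → (3.92,93.17) → (3.92,159.17). Closed: final G1 returns to the first vertex.

**Shape 3** — `<line>` line segment, stroke `#000000` → engrave (S293, F3615). Machine vertices: (149.52,129.45) → (7.39,152.02). Open path.

**Shape 4** — `<path>` open polyline, stroke `#000000` → engrave (S293, F3615). Machine vertices: (143.23,42.95) → (153.92,143.52) → (139.47,41.41) → (16.79,156.29). Open path.

**Shape 5** — `<path>` rectangle, stroke `#000000` → engrave (S293, F3615). Machine vertices: (26.73,113.02) → (86.83,113.02) → (86.83,74.01) → (26.73,74.01) → (26.73,113.02). Closed: final G1 returns to the first vertex.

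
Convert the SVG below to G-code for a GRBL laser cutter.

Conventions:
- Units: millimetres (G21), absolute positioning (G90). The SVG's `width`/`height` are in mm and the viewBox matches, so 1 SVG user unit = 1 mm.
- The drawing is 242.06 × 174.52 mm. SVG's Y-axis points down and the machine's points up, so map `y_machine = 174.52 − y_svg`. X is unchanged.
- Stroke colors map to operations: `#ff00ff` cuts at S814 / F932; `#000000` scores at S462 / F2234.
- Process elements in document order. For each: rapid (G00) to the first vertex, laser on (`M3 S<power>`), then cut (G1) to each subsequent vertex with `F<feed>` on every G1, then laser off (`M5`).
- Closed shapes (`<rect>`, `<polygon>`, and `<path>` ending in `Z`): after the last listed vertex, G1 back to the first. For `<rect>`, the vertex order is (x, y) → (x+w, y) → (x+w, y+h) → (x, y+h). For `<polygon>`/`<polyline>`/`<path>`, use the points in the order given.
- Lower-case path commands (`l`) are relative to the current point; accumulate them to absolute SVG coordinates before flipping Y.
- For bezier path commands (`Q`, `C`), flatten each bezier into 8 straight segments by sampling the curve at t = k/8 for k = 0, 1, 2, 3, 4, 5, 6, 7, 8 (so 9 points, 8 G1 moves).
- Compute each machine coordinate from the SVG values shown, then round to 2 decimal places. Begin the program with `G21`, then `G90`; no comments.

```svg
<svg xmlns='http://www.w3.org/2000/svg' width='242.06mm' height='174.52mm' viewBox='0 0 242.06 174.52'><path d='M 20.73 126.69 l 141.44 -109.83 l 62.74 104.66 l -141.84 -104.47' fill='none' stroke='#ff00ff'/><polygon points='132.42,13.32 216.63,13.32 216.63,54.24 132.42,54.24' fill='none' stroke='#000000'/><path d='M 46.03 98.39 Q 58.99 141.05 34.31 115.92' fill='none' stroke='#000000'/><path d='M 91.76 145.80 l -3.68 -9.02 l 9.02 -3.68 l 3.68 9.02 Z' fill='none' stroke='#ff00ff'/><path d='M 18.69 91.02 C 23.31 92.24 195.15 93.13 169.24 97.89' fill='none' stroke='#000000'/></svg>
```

Since the viewBox matches the mm dimensions, user units are millimetres directly. The only transform is the Y-flip y_m = 174.52 − y_svg.

Shape 1 is a open polyline drawn with `<path>`. Its stroke #ff00ff means cut at S814, F932. After flipping Y the toolpath is (20.73,47.83) → (162.17,157.66) → (224.91,53.00) → (83.07,157.47).

Shape 2 is a rectangle drawn with `<polygon>`. Its stroke #000000 means score at S462, F2234. After flipping Y the toolpath is (132.42,161.20) → (216.63,161.20) → (216.63,120.28) → (132.42,120.28) → (132.42,161.20), returning to the start.

Shape 3 is a quadratic bezier drawn with `<path>`. Its stroke #000000 means score at S462, F2234. After flipping Y the toolpath is (46.03,76.13) → (48.68,66.52) → (50.16,59.04) → (50.46,53.67) → (49.58,50.42) → (47.53,49.29) → (44.30,50.27) → (39.89,53.38) → (34.31,58.60).

Shape 4 is a regular polygon drawn with `<path>`. Its stroke #ff00ff means cut at S814, F932. After flipping Y the toolpath is (91.76,28.72) → (88.08,37.74) → (97.10,41.42) → (100.78,32.40) → (91.76,28.72), returning to the start.

Shape 5 is a cubic bezier drawn with `<path>`. Its stroke #000000 means score at S462, F2234. After flipping Y the toolpath is (18.69,83.50) → (27.55,83.05) → (47.81,82.58) → (75.19,82.05) → (105.41,81.39) → (134.21,80.57) → (157.30,79.54) → (170.40,78.24) → (169.24,76.63).

G21
G90
G00 X20.73 Y47.83
M3 S814
G1 X162.17 Y157.66 F932
G1 X224.91 Y53.00 F932
G1 X83.07 Y157.47 F932
M5
G00 X132.42 Y161.20
M3 S462
G1 X216.63 Y161.20 F2234
G1 X216.63 Y120.28 F2234
G1 X132.42 Y120.28 F2234
G1 X132.42 Y161.20 F2234
M5
G00 X46.03 Y76.13
M3 S462
G1 X48.68 Y66.52 F2234
G1 X50.16 Y59.04 F2234
G1 X50.46 Y53.67 F2234
G1 X49.58 Y50.42 F2234
G1 X47.53 Y49.29 F2234
G1 X44.30 Y50.27 F2234
G1 X39.89 Y53.38 F2234
G1 X34.31 Y58.60 F2234
M5
G00 X91.76 Y28.72
M3 S814
G1 X88.08 Y37.74 F932
G1 X97.10 Y41.42 F932
G1 X100.78 Y32.40 F932
G1 X91.76 Y28.72 F932
M5
G00 X18.69 Y83.50
M3 S462
G1 X27.55 Y83.05 F2234
G1 X47.81 Y82.58 F2234
G1 X75.19 Y82.05 F2234
G1 X105.41 Y81.39 F2234
G1 X134.21 Y80.57 F2234
G1 X157.30 Y79.54 F2234
G1 X170.40 Y78.24 F2234
G1 X169.24 Y76.63 F2234
M5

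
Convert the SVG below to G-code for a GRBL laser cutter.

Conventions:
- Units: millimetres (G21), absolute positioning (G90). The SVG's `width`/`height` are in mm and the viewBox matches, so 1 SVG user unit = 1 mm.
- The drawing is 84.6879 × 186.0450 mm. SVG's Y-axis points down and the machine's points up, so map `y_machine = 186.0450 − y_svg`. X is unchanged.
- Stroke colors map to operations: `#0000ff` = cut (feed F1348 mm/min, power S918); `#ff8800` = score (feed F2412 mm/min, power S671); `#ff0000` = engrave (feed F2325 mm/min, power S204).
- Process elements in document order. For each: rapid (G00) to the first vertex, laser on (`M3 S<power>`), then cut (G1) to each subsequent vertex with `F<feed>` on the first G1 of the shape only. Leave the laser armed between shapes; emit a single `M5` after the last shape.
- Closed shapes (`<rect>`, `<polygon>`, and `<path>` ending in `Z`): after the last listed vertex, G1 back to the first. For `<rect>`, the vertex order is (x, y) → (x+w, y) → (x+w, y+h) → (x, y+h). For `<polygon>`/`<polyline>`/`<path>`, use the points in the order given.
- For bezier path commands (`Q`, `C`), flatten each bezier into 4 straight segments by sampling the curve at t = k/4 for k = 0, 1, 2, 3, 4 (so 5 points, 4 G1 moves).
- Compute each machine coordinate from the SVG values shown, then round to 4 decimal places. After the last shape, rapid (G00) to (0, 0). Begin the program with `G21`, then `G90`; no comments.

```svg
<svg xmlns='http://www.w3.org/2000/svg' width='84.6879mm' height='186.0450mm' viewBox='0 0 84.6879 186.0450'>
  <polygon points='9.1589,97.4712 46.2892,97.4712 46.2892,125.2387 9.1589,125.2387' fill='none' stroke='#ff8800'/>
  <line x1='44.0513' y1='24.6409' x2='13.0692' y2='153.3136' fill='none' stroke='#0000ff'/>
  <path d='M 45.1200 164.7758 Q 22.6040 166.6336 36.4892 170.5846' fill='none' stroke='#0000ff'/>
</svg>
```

G21
G90
G00 X9.1589 Y88.5738
M3 S671
G1 X46.2892 Y88.5738 F2412
G1 X46.2892 Y60.8063
G1 X9.1589 Y60.8063
G1 X9.1589 Y88.5738
G00 X44.0513 Y161.4041
M3 S918
G1 X13.0692 Y32.7314 F1348
G00 X45.1200 Y21.2692
M3 S918
G1 X36.1371 Y20.2095 F1348
G1 X31.7043 Y18.8881
G1 X31.8217 Y17.3051
G1 X36.4892 Y15.4604
M5
G00 X0.0000 Y0.0000

1 u = 1 mm; y_m = 186.0450 − y.

[1] `<polygon>` rectangle, #ff8800→score S671 F2412: (9.1589,88.5738) → (46.2892,88.5738) → (46.2892,60.8063) → (9.1589,60.8063) → (9.1589,88.5738) (closed)

[2] `<line>` line segment, #0000ff→cut S918 F1348: (44.0513,161.4041) → (13.0692,32.7314)

[3] `<path>` quadratic bezier, #0000ff→cut S918 F1348: (45.1200,21.2692) → (36.1371,20.2095) → (31.7043,18.8881) → (31.8217,17.3051) → (36.4892,15.4604)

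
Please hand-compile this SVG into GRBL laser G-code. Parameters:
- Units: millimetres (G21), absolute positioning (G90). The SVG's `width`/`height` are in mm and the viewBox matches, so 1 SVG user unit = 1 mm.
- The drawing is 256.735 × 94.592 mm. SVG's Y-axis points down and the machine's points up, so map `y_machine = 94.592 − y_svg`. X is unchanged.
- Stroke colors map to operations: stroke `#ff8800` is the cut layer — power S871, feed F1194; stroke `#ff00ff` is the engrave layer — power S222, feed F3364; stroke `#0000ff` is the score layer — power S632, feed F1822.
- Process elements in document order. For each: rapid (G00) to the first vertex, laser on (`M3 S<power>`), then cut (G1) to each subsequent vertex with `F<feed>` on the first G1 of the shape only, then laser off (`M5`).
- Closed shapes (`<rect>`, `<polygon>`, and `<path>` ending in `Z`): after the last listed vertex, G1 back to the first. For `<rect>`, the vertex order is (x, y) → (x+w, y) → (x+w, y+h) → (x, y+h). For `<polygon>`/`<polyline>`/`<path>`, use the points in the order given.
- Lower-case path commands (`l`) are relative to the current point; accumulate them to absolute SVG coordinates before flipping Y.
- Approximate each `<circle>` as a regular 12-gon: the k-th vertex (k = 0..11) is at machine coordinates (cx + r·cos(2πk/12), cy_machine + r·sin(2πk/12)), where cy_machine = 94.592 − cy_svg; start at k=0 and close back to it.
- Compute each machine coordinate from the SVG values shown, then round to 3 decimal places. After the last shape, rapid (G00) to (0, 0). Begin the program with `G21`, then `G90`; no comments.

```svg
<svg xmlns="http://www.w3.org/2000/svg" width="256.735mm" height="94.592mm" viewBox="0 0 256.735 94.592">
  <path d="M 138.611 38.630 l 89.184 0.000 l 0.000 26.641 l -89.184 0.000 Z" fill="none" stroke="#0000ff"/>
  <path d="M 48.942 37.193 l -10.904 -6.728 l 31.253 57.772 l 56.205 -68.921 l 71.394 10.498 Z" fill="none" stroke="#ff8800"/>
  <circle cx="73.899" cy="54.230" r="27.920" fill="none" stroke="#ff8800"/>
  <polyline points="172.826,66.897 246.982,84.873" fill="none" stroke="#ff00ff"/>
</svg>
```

viewBox `0 0 256.735 94.592` with mm width/height → 1 unit = 1 mm. Flip: y_m = 94.592 − y_svg.

**Shape 1** — `<path>` rectangle, stroke `#0000ff` → score (S632, F1822). Machine vertices: (138.611,55.962) → (227.795,55.962) → (227.795,29.321) → (138.611,29.321) → (138.611,55.962). Closed: final G1 returns to the first vertex.

**Shape 2** — `<path>` closed polygon, stroke `#ff8800` → cut (S871, F1194). Machine vertices: (48.942,57.399) → (38.038,64.127) → (69.291,6.355) → (125.496,75.276) → (196.890,64.778) → (48.942,57.399). Closed: final G1 returns to the first vertex.

**Shape 3** — `<circle>` circle, stroke `#ff8800` → cut (S871, F1194). Machine vertices: (101.819,40.362) → (98.078,54.322) → (87.859,64.541) → (73.899,68.282) → (59.939,64.541) → (49.720,54.322) → (45.979,40.362) → (49.720,26.402) → (59.939,16.183) → (73.899,12.442) → (87.859,16.183) → (98.078,26.402) → (101.819,40.362). Closed: final G1 returns to the first vertex.

**Shape 4** — `<polyline>` line segment, stroke `#ff00ff` → engrave (S222, F3364). Machine vertices: (172.826,27.695) → (246.982,9.719). Open path.

G21
G90
G00 X138.611 Y55.962
M3 S632
G1 X227.795 Y55.962 F1822
G1 X227.795 Y29.321
G1 X138.611 Y29.321
G1 X138.611 Y55.962
M5
G00 X48.942 Y57.399
M3 S871
G1 X38.038 Y64.127 F1194
G1 X69.291 Y6.355
G1 X125.496 Y75.276
G1 X196.890 Y64.778
G1 X48.942 Y57.399
M5
G00 X101.819 Y40.362
M3 S871
G1 X98.078 Y54.322 F1194
G1 X87.859 Y64.541
G1 X73.899 Y68.282
G1 X59.939 Y64.541
G1 X49.720 Y54.322
G1 X45.979 Y40.362
G1 X49.720 Y26.402
G1 X59.939 Y16.183
G1 X73.899 Y12.442
G1 X87.859 Y16.183
G1 X98.078 Y26.402
G1 X101.819 Y40.362
M5
G00 X172.826 Y27.695
M3 S222
G1 X246.982 Y9.719 F3364
M5
G00 X0.000 Y0.000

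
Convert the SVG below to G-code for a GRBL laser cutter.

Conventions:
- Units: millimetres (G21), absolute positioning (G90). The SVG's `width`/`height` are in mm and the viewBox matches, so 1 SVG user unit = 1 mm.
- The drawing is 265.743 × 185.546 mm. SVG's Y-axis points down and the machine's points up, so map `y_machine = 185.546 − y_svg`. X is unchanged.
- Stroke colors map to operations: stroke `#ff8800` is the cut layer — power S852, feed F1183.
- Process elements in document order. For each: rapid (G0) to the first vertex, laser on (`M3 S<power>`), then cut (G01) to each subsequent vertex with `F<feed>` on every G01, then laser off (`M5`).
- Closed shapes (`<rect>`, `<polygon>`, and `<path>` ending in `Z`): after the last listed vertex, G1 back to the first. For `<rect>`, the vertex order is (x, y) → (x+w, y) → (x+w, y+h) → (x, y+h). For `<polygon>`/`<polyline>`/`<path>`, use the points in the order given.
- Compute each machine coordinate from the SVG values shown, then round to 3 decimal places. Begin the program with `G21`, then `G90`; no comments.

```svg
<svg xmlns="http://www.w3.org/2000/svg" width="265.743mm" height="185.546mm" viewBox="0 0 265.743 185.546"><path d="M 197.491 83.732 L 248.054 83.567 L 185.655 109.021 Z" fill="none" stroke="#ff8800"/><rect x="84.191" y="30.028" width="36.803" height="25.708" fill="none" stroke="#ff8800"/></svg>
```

viewBox `0 0 265.743 185.546` with mm width/height → 1 unit = 1 mm. Flip: y_m = 185.546 − y_svg.

**Shape 1** — `<path>` closed polygon, stroke `#ff8800` → cut (S852, F1183). Machine vertices: (197.491,101.814) → (248.054,101.979) → (185.655,76.525) → (197.491,101.814). Closed: final G1 returns to the first vertex.

**Shape 2** — `<rect>` rectangle, stroke `#ff8800` → cut (S852, F1183). Machine vertices: (84.191,155.518) → (120.994,155.518) → (120.994,129.810) → (84.191,129.810) → (84.191,155.518). Closed: final G1 returns to the first vertex.

G21
G90
G0 X197.491 Y101.814
M3 S852
G01 X248.054 Y101.979 F1183
G01 X185.655 Y76.525 F1183
G01 X197.491 Y101.814 F1183
M5
G0 X84.191 Y155.518
M3 S852
G01 X120.994 Y155.518 F1183
G01 X120.994 Y129.810 F1183
G01 X84.191 Y129.810 F1183
G01 X84.191 Y155.518 F1183
M5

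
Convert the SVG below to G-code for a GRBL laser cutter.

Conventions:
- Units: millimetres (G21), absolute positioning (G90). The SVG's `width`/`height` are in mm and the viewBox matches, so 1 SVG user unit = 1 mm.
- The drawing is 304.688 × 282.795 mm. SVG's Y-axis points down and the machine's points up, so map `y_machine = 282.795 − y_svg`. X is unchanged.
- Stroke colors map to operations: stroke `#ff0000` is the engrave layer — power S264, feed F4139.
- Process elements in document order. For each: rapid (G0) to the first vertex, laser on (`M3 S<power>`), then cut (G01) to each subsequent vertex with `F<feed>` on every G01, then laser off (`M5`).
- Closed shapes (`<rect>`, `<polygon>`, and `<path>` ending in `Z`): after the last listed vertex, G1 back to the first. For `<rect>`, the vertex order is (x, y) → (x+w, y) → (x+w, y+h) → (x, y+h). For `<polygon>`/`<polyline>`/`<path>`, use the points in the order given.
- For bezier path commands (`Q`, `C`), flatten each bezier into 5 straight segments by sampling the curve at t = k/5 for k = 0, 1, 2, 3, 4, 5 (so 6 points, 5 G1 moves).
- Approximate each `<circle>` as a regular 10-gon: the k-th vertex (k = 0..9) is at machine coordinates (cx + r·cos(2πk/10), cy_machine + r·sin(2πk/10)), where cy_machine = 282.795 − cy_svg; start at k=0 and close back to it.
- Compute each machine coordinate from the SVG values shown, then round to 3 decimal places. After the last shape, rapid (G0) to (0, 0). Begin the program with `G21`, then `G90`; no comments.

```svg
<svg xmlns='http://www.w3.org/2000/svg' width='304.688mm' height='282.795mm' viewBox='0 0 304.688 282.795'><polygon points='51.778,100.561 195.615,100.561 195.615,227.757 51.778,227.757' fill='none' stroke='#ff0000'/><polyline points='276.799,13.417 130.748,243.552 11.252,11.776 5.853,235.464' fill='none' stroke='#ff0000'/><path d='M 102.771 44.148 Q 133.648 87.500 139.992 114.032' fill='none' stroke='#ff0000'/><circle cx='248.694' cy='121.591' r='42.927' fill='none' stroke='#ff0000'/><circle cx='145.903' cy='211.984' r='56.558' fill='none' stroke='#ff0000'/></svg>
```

G21
G90
G0 X51.778 Y182.234
M3 S264
G01 X195.615 Y182.234 F4139
G01 X195.615 Y55.038 F4139
G01 X51.778 Y55.038 F4139
G01 X51.778 Y182.234 F4139
M5
G0 X276.799 Y269.378
M3 S264
G01 X130.748 Y39.243 F4139
G01 X11.252 Y271.019 F4139
G01 X5.853 Y47.331 F4139
M5
G0 X102.771 Y238.647
M3 S264
G01 X114.140 Y221.979 F4139
G01 X123.547 Y206.657 F4139
G01 X130.992 Y192.680 F4139
G01 X136.473 Y180.049 F4139
G01 X139.992 Y168.763 F4139
M5
G0 X291.621 Y161.204
M3 S264
G01 X283.423 Y186.436 F4139
G01 X261.959 Y202.030 F4139
G01 X235.429 Y202.030 F4139
G01 X213.965 Y186.436 F4139
G01 X205.767 Y161.204 F4139
G01 X213.965 Y135.972 F4139
G01 X235.429 Y120.378 F4139
G01 X261.959 Y120.378 F4139
G01 X283.423 Y135.972 F4139
G01 X291.621 Y161.204 F4139
M5
G0 X202.461 Y70.811
M3 S264
G01 X191.659 Y104.055 F4139
G01 X163.380 Y124.601 F4139
G01 X128.426 Y124.601 F4139
G01 X100.147 Y104.055 F4139
G01 X89.345 Y70.811 F4139
G01 X100.147 Y37.567 F4139
G01 X128.426 Y17.021 F4139
G01 X163.380 Y17.021 F4139
G01 X191.659 Y37.567 F4139
G01 X202.461 Y70.811 F4139
M5
G0 X0.000 Y0.000

viewBox `0 0 304.688 282.795` with mm width/height → 1 unit = 1 mm. Flip: y_m = 282.795 − y_svg.

**Shape 1** — `<polygon>` rectangle, stroke `#ff0000` → engrave (S264, F4139). Machine vertices: (51.778,182.234) → (195.615,182.234) → (195.615,55.038) → (51.778,55.038) → (51.778,182.234). Closed: final G1 returns to the first vertex.

**Shape 2** — `<polyline>` open polyline, stroke `#ff0000` → engrave (S264, F4139). Machine vertices: (276.799,269.378) → (130.748,39.243) → (11.252,271.019) → (5.853,47.331). Open path.

**Shape 3** — `<path>` quadratic bezier, stroke `#ff0000` → engrave (S264, F4139). Control points (SVG): P0=(102.771,44.148), P1=(133.648,87.500), P2=(139.992,114.032); sampled at t=k/5. Machine vertices: (102.771,238.647) → (114.140,221.979) → (123.547,206.657) → (130.992,192.680) → (136.473,180.049) → (139.992,168.763). Open path.

**Shape 4** — `<circle>` circle, stroke `#ff0000` → engrave (S264, F4139). Machine vertices: (291.621,161.204) → (283.423,186.436) → (261.959,202.030) → (235.429,202.030) → (213.965,186.436) → (205.767,161.204) → (213.965,135.972) → (235.429,120.378) → (261.959,120.378) → (283.423,135.972) → (291.621,161.204). Closed: final G1 returns to the first vertex.

**Shape 5** — `<circle>` circle, stroke `#ff0000` → engrave (S264, F4139). Machine vertices: (202.461,70.811) → (191.659,104.055) → (163.380,124.601) → (128.426,124.601) → (100.147,104.055) → (89.345,70.811) → (100.147,37.567) → (128.426,17.021) → (163.380,17.021) → (191.659,37.567) → (202.461,70.811). Closed: final G1 returns to the first vertex.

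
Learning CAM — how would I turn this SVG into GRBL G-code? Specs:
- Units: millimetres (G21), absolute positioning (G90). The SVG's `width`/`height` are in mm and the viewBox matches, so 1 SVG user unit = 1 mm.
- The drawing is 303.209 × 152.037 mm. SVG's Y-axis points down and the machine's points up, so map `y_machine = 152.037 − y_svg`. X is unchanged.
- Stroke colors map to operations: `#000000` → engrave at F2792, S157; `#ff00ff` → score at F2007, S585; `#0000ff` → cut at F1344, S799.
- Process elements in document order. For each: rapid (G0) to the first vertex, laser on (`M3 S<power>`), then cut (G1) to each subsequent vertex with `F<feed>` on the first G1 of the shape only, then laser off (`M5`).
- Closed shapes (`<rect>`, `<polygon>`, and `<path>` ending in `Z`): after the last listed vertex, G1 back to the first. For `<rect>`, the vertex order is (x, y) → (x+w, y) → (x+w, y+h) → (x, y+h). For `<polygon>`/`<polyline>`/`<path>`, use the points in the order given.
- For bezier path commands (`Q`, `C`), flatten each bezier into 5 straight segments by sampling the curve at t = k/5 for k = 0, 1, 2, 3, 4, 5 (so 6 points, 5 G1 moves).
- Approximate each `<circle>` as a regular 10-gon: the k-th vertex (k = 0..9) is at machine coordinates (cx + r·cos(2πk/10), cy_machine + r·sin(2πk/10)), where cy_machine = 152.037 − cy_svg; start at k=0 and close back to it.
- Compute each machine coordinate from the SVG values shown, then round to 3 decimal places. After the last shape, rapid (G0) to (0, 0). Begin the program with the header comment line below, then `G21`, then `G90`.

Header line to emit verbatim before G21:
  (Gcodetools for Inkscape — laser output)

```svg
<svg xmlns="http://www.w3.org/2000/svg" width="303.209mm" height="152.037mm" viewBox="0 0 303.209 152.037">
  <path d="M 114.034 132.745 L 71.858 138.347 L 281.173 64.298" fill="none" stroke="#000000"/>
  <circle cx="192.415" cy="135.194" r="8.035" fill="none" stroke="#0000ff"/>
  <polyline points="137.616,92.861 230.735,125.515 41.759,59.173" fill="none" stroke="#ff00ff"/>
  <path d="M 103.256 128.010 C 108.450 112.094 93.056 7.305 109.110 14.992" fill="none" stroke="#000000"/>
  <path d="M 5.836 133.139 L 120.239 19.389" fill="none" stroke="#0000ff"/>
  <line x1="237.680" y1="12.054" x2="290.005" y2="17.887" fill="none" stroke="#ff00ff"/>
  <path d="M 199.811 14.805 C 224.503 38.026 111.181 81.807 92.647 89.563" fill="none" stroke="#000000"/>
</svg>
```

Since the viewBox matches the mm dimensions, user units are millimetres directly. The only transform is the Y-flip y_m = 152.037 − y_svg.

Shape 1 is a open polyline drawn with `<path>`. Its stroke #000000 means engrave at S157, F2792. After flipping Y the toolpath is (114.034,19.292) → (71.858,13.690) → (281.173,87.739).

Shape 2 is a circle drawn with `<circle>`. Its stroke #0000ff means cut at S799, F1344. After flipping Y the toolpath is (200.450,16.843) → (198.915,21.566) → (194.898,24.485) → (189.932,24.485) → (185.915,21.566) → (184.380,16.843) → (185.915,12.120) → (189.932,9.201) → (194.898,9.201) → (198.915,12.120) → (200.450,16.843), returning to the start.

Shape 3 is a open polyline drawn with `<polyline>`. Its stroke #ff00ff means score at S585, F2007. After flipping Y the toolpath is (137.616,59.176) → (230.735,26.522) → (41.759,92.864).

Shape 4 is a cubic bezier drawn with `<path>`. Its stroke #000000 means engrave at S157, F2792. After flipping Y the toolpath is (103.256,24.027) → (104.318,42.631) → (102.937,72.899) → (101.610,105.167) → (102.835,129.771) → (109.110,137.045).

Shape 5 is a line segment drawn with `<path>`. Its stroke #0000ff means cut at S799, F1344. After flipping Y the toolpath is (5.836,18.898) → (120.239,132.648).

Shape 6 is a line segment drawn with `<line>`. Its stroke #ff00ff means score at S585, F2007. After flipping Y the toolpath is (237.680,139.983) → (290.005,134.150).

Shape 7 is a cubic bezier drawn with `<path>`. Its stroke #000000 means engrave at S157, F2792. After flipping Y the toolpath is (199.811,137.232) → (199.927,121.285) → (178.094,103.119) → (145.487,85.452) → (113.280,70.998) → (92.647,62.474).

(Gcodetools for Inkscape — laser output)
G21
G90
G0 X114.034 Y19.292
M3 S157
G1 X71.858 Y13.690 F2792
G1 X281.173 Y87.739
M5
G0 X200.450 Y16.843
M3 S799
G1 X198.915 Y21.566 F1344
G1 X194.898 Y24.485
G1 X189.932 Y24.485
G1 X185.915 Y21.566
G1 X184.380 Y16.843
G1 X185.915 Y12.120
G1 X189.932 Y9.201
G1 X194.898 Y9.201
G1 X198.915 Y12.120
G1 X200.450 Y16.843
M5
G0 X137.616 Y59.176
M3 S585
G1 X230.735 Y26.522 F2007
G1 X41.759 Y92.864
M5
G0 X103.256 Y24.027
M3 S157
G1 X104.318 Y42.631 F2792
G1 X102.937 Y72.899
G1 X101.610 Y105.167
G1 X102.835 Y129.771
G1 X109.110 Y137.045
M5
G0 X5.836 Y18.898
M3 S799
G1 X120.239 Y132.648 F1344
M5
G0 X237.680 Y139.983
M3 S585
G1 X290.005 Y134.150 F2007
M5
G0 X199.811 Y137.232
M3 S157
G1 X199.927 Y121.285 F2792
G1 X178.094 Y103.119
G1 X145.487 Y85.452
G1 X113.280 Y70.998
G1 X92.647 Y62.474
M5
G0 X0.000 Y0.000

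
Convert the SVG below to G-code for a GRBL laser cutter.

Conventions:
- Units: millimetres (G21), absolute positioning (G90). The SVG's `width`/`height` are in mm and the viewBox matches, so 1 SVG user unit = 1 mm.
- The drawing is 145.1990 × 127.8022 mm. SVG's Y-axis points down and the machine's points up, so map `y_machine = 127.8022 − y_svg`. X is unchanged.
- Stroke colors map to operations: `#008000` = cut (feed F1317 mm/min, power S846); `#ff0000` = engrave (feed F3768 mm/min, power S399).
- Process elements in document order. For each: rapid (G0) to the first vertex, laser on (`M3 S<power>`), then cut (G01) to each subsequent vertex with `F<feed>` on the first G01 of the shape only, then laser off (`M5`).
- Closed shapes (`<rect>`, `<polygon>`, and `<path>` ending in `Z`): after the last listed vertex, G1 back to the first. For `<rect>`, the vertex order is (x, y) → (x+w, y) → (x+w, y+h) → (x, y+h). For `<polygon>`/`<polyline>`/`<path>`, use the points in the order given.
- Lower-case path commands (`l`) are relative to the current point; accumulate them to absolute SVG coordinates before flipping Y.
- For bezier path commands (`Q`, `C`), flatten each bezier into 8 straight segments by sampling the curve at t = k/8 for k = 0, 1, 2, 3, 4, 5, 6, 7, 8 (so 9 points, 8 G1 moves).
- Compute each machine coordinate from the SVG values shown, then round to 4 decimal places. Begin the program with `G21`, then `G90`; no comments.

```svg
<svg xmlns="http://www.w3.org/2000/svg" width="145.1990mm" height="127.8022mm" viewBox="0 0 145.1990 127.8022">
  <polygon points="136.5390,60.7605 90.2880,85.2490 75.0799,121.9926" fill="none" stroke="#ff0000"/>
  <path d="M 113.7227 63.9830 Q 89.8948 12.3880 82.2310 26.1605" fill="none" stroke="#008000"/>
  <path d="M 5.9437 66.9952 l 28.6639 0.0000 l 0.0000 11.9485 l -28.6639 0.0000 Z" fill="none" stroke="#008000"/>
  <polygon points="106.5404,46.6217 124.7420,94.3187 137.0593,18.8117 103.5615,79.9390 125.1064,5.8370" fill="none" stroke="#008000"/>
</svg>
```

G21
G90
G0 X136.5390 Y67.0417
M3 S399
G01 X90.2880 Y42.5532 F3768
G01 X75.0799 Y5.8096
G01 X136.5390 Y67.0417
M5
G0 X113.7227 Y63.8192
M3 S846
G01 X108.0183 Y75.6966 F1317
G01 X102.8190 Y85.5312
G01 X98.1249 Y93.3231
G01 X93.9358 Y99.0723
G01 X90.2519 Y102.7788
G01 X87.0732 Y104.4425
G01 X84.3995 Y104.0635
G01 X82.2310 Y101.6417
M5
G0 X5.9437 Y60.8070
M3 S846
G01 X34.6076 Y60.8070 F1317
G01 X34.6076 Y48.8585
G01 X5.9437 Y48.8585
G01 X5.9437 Y60.8070
M5
G0 X106.5404 Y81.1805
M3 S846
G01 X124.7420 Y33.4835 F1317
G01 X137.0593 Y108.9905
G01 X103.5615 Y47.8632
G01 X125.1064 Y121.9652
G01 X106.5404 Y81.1805
M5

1 u = 1 mm; y_m = 127.8022 − y.

[1] `<polygon>` closed polygon, #ff0000→engrave S399 F3768: (136.5390,67.0417) → (90.2880,42.5532) → (75.0799,5.8096) → (136.5390,67.0417) (closed)

[2] `<path>` quadratic bezier, #008000→cut S846 F1317: (113.7227,63.8192) → (108.0183,75.6966) → (102.8190,85.5312) → (98.1249,93.3231) → (93.9358,99.0723) → (90.2519,102.7788) → (87.0732,104.4425) → (84.3995,104.0635) → (82.2310,101.6417)

[3] `<path>` rectangle, #008000→cut S846 F1317: (5.9437,60.8070) → (34.6076,60.8070) → (34.6076,48.8585) → (5.9437,48.8585) → (5.9437,60.8070) (closed)

[4] `<polygon>` closed polygon, #008000→cut S846 F1317: (106.5404,81.1805) → (124.7420,33.4835) → (137.0593,108.9905) → (103.5615,47.8632) → (125.1064,121.9652) → (106.5404,81.1805) (closed)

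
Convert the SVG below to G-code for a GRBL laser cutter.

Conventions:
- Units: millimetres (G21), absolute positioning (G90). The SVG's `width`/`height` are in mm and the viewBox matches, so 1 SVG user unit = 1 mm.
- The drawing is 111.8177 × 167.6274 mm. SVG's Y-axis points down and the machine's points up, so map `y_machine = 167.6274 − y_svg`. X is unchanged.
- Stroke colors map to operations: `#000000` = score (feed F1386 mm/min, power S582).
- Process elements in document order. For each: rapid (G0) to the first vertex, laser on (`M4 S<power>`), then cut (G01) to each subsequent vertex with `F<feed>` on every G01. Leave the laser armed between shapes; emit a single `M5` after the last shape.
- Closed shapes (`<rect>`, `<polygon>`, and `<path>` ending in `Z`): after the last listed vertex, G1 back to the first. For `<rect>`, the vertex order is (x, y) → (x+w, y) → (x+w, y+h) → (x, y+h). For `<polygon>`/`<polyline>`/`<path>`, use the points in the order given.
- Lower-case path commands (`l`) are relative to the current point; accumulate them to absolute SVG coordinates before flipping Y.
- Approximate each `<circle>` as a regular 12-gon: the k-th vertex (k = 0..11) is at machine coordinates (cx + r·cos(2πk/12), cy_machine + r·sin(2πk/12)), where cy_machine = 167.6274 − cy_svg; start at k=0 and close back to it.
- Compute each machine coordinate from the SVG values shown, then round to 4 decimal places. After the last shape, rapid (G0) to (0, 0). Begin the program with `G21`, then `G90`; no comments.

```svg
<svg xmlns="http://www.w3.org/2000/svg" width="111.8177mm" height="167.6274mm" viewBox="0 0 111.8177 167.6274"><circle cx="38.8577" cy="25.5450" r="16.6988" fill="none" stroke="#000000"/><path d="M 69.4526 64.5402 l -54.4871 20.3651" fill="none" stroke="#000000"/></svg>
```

G21
G90
G0 X55.5565 Y142.0824
M4 S582
G01 X53.3193 Y150.4318 F1386
G01 X47.2071 Y156.5440 F1386
G01 X38.8577 Y158.7812 F1386
G01 X30.5083 Y156.5440 F1386
G01 X24.3961 Y150.4318 F1386
G01 X22.1589 Y142.0824 F1386
G01 X24.3961 Y133.7330 F1386
G01 X30.5083 Y127.6208 F1386
G01 X38.8577 Y125.3836 F1386
G01 X47.2071 Y127.6208 F1386
G01 X53.3193 Y133.7330 F1386
G01 X55.5565 Y142.0824 F1386
G0 X69.4526 Y103.0872
M4 S582
G01 X14.9655 Y82.7221 F1386
M5
G0 X0.0000 Y0.0000

viewBox `0 0 111.8177 167.6274` with mm width/height → 1 unit = 1 mm. Flip: y_m = 167.6274 − y_svg.

**Shape 1** — `<circle>` circle, stroke `#000000` → score (S582, F1386). Machine vertices: (55.5565,142.0824) → (53.3193,150.4318) → (47.2071,156.5440) → (38.8577,158.7812) → (30.5083,156.5440) → (24.3961,150.4318) → (22.1589,142.0824) → (24.3961,133.7330) → (30.5083,127.6208) → (38.8577,125.3836) → (47.2071,127.6208) → (53.3193,133.7330) → (55.5565,142.0824). Closed: final G1 returns to the first vertex.

**Shape 2** — `<path>` line segment, stroke `#000000` → score (S582, F1386). Machine vertices: (69.4526,103.0872) → (14.9655,82.7221). Open path.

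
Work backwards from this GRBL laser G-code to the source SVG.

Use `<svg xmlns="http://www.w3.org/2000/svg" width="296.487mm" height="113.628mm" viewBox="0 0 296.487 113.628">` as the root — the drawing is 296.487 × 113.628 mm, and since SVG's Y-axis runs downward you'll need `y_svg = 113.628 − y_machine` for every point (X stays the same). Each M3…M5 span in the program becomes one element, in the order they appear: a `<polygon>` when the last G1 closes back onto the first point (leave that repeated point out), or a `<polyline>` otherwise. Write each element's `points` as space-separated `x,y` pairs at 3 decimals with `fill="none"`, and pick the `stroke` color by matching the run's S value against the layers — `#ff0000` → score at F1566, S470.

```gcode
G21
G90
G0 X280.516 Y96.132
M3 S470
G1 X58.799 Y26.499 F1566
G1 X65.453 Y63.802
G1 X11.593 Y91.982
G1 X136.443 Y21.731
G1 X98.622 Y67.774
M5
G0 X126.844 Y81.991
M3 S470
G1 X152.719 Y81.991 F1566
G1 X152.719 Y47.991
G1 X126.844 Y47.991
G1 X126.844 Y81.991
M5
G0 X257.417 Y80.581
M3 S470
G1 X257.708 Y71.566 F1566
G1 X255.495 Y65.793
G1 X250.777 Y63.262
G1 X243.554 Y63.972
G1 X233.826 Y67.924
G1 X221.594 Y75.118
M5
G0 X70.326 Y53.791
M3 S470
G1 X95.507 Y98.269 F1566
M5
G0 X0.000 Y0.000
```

<svg xmlns="http://www.w3.org/2000/svg" width="296.487mm" height="113.628mm" viewBox="0 0 296.487 113.628">
  <polyline points="280.516,17.496 58.799,87.129 65.453,49.826 11.593,21.646 136.443,91.897 98.622,45.854" fill="none" stroke="#ff0000"/>
  <polygon points="126.844,31.637 152.719,31.637 152.719,65.637 126.844,65.637" fill="none" stroke="#ff0000"/>
  <polyline points="257.417,33.047 257.708,42.062 255.495,47.835 250.777,50.366 243.554,49.656 233.826,45.704 221.594,38.510" fill="none" stroke="#ff0000"/>
  <polyline points="70.326,59.837 95.507,15.359" fill="none" stroke="#ff0000"/>
</svg>

Each laser-on run becomes one SVG element. Flip Y back into SVG space with y_svg = 113.628 − y_machine. Every run uses S470, so all elements get stroke `#ff0000` (score).

Run 1: The run is open, so emit a `<polyline>` with points (Y-flipped): 280.516,17.496 58.799,87.129 65.453,49.826 11.593,21.646 136.443,91.897 98.622,45.854.

Run 2: The run returns to its start, so emit a `<polygon>` with points (Y-flipped): 126.844,31.637 152.719,31.637 152.719,65.637 126.844,65.637.

Run 3: The run is open, so emit a `<polyline>` with points (Y-flipped): 257.417,33.047 257.708,42.062 255.495,47.835 250.777,50.366 243.554,49.656 233.826,45.704 221.594,38.510.

Run 4: The run is open, so emit a `<polyline>` with points (Y-flipped): 70.326,59.837 95.507,15.359.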